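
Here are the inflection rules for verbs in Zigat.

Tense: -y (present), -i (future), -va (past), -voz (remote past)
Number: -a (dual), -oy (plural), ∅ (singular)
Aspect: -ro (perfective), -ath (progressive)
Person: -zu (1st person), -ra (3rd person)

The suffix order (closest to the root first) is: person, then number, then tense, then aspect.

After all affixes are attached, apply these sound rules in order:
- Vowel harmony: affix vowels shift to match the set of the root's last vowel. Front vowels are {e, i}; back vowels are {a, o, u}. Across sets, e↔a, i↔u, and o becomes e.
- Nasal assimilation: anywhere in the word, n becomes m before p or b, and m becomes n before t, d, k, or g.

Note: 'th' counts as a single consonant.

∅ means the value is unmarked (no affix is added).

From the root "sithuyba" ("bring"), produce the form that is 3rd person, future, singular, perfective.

sithuybarauro

Attach person 3rd person -ra → sithuybara.
number = singular: zero marking, form stays sithuybara.
Attach tense future -i → sithuybarai.
Attach aspect perfective -ro → sithuybarairo.
Apply vowel harmony: sithuybarairo → sithuybarauro.
Nasal assimilation: no change.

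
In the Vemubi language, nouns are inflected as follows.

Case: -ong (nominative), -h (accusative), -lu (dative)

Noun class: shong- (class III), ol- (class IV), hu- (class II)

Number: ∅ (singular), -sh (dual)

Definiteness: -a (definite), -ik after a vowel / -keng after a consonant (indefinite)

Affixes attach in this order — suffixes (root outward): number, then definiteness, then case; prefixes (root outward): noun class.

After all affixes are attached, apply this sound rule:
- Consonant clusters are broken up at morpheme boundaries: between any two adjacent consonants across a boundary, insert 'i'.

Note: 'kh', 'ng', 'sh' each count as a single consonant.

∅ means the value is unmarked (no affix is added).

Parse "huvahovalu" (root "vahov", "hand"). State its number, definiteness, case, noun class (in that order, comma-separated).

Segment: hu-vahov-a-lu.
number: ∅ → singular.
definiteness: -a → definite.
case: -lu → dative.
noun class: hu- → class II.

singular, definite, dative, class II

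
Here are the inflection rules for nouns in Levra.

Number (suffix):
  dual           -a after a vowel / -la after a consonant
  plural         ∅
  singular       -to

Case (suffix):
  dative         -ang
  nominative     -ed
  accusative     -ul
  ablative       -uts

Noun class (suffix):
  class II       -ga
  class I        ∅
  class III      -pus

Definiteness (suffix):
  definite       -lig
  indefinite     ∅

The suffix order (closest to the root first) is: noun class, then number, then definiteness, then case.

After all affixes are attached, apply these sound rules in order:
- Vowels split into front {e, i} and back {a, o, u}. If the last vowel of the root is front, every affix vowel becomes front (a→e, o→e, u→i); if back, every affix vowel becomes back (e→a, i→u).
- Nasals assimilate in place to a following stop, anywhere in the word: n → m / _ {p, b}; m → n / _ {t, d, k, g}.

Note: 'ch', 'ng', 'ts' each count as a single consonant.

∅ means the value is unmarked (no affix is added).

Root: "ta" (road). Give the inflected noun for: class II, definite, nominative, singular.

tagatolugad

Attach noun class class II -ga → taga.
Attach number singular -to → tagato.
Attach definiteness definite -lig → tagatolig.
Attach case nominative -ed → tagatoliged.
Apply vowel harmony: tagatoliged → tagatolugad.
Nasal assimilation: no change.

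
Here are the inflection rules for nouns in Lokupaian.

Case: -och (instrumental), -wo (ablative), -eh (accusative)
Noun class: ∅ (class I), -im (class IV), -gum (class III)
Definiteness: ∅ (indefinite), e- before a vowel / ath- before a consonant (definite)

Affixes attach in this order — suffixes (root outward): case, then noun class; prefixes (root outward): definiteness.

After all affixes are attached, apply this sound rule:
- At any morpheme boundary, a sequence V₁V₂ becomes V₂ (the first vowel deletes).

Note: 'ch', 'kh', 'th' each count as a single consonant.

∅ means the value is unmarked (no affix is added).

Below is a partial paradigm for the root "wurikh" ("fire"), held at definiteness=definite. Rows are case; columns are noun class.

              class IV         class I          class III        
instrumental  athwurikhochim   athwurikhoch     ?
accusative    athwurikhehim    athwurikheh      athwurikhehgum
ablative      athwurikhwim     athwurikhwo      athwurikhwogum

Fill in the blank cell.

Attach case instrumental -och → wurikhoch.
Attach definiteness definite ath- (before consonant 'w') → athwurikhoch.
Attach noun class class III -gum → athwurikhochgum.
Vowel deletion: no change.

athwurikhochgum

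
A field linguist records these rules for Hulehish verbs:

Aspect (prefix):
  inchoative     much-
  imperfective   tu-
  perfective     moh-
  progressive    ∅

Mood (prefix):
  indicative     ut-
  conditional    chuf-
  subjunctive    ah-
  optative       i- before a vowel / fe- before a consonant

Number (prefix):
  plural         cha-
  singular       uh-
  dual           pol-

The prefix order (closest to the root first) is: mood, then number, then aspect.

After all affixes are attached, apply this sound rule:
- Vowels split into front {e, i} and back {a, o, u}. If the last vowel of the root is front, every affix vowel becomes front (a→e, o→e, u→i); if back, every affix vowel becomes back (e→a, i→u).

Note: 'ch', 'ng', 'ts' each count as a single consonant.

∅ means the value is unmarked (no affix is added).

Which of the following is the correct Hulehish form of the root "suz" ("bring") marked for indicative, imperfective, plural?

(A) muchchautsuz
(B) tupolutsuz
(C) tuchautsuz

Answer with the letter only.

C

Attach mood indicative ut- → utsuz.
Attach number plural cha- → chautsuz.
Attach aspect imperfective tu- → tuchautsuz.
Vowel harmony: no change.
So the correct form is tuchautsuz, option (C).
(A) muchchautsuz is wrong: it uses inchoative instead of imperfective for aspect.
(B) tupolutsuz is wrong: it uses dual instead of plural for number.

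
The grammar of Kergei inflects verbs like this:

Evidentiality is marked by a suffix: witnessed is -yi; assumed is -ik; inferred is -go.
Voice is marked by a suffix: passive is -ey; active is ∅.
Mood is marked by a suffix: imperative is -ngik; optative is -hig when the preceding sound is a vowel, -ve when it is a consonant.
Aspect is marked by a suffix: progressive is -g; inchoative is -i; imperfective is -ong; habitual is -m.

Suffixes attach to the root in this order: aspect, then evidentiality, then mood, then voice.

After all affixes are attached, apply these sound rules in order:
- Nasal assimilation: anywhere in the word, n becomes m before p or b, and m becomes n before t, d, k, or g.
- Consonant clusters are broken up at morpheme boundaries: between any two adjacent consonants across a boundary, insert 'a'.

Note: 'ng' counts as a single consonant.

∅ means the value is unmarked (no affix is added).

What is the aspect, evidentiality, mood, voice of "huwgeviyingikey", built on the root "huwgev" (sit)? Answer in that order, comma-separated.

Segment: huwgev-i-yi-ngik-ey.
aspect: -i → inchoative.
evidentiality: -yi → witnessed.
mood: -ngik → imperative.
voice: -ey → passive.

inchoative, witnessed, imperative, passive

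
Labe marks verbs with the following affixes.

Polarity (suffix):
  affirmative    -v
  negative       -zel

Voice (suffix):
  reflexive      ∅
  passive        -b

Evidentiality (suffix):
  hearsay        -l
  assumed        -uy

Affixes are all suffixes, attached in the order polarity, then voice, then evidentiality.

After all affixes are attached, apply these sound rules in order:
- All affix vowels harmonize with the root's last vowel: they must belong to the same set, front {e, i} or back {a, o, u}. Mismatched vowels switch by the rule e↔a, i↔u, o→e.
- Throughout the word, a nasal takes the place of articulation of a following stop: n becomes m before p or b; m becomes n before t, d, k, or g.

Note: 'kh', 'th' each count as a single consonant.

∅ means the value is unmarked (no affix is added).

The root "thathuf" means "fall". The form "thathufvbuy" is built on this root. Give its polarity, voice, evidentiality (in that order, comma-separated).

affirmative, passive, assumed

Segment: thathuf-v-b-uy.
polarity: -v → affirmative.
voice: -b → passive.
evidentiality: -uy → assumed.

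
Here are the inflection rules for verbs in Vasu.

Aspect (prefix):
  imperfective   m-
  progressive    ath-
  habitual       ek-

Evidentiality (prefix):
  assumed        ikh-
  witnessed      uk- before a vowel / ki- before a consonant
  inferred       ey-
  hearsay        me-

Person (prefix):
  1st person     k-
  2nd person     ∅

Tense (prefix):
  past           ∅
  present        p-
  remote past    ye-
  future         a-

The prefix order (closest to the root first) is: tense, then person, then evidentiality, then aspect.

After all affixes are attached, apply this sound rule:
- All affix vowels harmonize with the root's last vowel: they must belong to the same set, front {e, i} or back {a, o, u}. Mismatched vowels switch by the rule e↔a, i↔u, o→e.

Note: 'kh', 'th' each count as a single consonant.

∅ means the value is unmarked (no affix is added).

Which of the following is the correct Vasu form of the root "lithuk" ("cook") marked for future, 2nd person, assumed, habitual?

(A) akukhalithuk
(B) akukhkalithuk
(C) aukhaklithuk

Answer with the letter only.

Attach tense future a- → alithuk.
person = 2nd person: zero marking, form stays alithuk.
Attach evidentiality assumed ikh- → ikhalithuk.
Attach aspect habitual ek- → ekikhalithuk.
Apply vowel harmony: ekikhalithuk → akukhalithuk.
So the correct form is akukhalithuk, option (A).
(C) aukhaklithuk is wrong: it has the affixes in the wrong order.
(B) akukhkalithuk is wrong: it uses 1st person instead of 2nd person for person.

A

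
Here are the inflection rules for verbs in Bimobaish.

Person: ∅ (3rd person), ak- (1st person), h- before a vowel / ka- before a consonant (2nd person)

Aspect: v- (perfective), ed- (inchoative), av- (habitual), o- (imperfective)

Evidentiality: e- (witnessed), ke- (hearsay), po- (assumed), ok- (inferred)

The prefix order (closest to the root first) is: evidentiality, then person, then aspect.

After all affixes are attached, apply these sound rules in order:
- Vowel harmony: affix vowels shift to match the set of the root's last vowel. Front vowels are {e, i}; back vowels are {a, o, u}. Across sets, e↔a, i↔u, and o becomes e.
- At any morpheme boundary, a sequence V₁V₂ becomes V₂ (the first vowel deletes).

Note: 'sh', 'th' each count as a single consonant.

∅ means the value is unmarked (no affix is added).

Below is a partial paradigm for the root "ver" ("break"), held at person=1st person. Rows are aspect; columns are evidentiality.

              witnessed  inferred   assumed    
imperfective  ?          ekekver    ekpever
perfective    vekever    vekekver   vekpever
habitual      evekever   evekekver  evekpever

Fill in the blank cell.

Attach evidentiality witnessed e- → ever.
Attach person 1st person ak- → akever.
Attach aspect imperfective o- → oakever.
Apply vowel harmony: oakever → eekever.
Apply vowel deletion: eekever → ekever.

ekever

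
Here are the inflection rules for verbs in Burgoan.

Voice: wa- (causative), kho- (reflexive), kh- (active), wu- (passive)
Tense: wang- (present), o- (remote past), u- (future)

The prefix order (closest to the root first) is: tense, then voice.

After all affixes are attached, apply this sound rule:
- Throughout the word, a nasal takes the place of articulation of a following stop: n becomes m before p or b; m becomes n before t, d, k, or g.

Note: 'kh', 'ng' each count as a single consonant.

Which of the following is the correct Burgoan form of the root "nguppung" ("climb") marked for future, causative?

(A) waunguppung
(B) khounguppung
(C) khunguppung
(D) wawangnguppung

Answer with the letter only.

A

Attach tense future u- → unguppung.
Attach voice causative wa- → waunguppung.
Nasal assimilation: no change.
So the correct form is waunguppung, option (A).
(B) khounguppung is wrong: it uses reflexive instead of causative for voice.
(D) wawangnguppung is wrong: it uses present instead of future for tense.
(C) khunguppung is wrong: it uses active instead of causative for voice.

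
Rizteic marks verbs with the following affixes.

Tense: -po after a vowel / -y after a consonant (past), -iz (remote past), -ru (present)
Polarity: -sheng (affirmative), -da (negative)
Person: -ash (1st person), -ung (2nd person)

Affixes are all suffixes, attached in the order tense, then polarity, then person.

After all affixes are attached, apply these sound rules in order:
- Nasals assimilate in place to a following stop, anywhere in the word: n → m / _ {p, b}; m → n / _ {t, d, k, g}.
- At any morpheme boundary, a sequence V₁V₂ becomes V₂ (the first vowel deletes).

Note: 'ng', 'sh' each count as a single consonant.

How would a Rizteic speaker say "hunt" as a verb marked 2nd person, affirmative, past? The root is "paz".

pazyshengung

Attach tense past -y (after consonant 'z') → pazy.
Attach polarity affirmative -sheng → pazysheng.
Attach person 2nd person -ung → pazyshengung.
Nasal assimilation: no change.
Vowel deletion: no change.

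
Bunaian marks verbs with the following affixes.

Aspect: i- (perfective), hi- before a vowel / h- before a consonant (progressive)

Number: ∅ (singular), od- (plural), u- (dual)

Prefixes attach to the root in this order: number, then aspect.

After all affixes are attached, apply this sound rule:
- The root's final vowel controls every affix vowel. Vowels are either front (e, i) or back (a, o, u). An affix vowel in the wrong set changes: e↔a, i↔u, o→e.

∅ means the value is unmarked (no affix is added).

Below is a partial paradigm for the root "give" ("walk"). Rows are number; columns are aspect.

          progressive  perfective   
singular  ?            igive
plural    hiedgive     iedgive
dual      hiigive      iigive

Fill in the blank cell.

number = singular: zero marking, form stays give.
Attach aspect progressive h- (before consonant 'g') → hgive.
Vowel harmony: no change.

hgive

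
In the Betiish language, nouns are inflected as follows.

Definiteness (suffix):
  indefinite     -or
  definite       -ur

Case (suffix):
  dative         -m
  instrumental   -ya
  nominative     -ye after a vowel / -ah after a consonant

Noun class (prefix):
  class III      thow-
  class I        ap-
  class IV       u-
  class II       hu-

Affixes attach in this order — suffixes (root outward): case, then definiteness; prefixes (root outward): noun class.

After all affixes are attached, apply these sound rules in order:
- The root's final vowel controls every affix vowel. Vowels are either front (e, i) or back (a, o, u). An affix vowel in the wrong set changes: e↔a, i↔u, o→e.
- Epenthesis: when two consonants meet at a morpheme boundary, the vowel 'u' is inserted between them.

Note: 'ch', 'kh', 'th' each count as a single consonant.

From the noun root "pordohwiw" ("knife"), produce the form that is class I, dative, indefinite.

epupordohwiwumer

Attach case dative -m → pordohwiwm.
Attach definiteness indefinite -or → pordohwiwmor.
Attach noun class class I ap- → appordohwiwmor.
Apply vowel harmony: appordohwiwmor → eppordohwiwmer.
Apply epenthesis: eppordohwiwmer → epupordohwiwumer.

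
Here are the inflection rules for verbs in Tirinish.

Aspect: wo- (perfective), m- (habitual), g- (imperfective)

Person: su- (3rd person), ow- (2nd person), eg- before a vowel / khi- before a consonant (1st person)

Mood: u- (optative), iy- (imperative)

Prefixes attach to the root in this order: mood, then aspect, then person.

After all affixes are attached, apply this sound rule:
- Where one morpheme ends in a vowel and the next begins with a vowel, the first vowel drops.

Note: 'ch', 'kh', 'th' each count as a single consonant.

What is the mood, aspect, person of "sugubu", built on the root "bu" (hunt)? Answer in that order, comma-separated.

optative, imperfective, 3rd person

Segment: su-g-u-bu.
mood: u- → optative.
aspect: g- → imperfective.
person: su- → 3rd person.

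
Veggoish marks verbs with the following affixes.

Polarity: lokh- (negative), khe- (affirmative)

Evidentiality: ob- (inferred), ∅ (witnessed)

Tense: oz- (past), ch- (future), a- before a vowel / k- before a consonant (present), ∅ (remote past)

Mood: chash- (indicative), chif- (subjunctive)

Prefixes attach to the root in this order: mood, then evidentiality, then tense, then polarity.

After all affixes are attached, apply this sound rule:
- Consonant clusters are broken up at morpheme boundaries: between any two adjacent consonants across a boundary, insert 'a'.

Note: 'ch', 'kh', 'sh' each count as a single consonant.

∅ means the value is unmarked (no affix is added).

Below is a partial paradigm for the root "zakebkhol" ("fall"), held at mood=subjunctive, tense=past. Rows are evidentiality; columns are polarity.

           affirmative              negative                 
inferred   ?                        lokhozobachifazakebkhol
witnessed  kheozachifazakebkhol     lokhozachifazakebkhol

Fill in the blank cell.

kheozobachifazakebkhol

Attach mood subjunctive chif- → chifzakebkhol.
Attach evidentiality inferred ob- → obchifzakebkhol.
Attach tense past oz- → ozobchifzakebkhol.
Attach polarity affirmative khe- → kheozobchifzakebkhol.
Apply epenthesis: kheozobchifzakebkhol → kheozobachifazakebkhol.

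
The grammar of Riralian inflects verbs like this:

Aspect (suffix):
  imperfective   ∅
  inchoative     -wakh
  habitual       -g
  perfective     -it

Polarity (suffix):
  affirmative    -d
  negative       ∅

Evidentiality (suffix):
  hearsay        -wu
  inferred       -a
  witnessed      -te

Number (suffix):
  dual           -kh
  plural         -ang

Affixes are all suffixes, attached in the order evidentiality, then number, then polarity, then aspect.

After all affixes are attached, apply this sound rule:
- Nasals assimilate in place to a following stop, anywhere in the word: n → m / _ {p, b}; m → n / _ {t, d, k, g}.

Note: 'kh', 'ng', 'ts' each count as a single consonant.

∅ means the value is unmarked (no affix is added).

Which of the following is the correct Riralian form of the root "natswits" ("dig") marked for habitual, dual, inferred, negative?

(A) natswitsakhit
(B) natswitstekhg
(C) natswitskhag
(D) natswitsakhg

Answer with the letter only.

Attach evidentiality inferred -a → natswitsa.
Attach number dual -kh → natswitsakh.
polarity = negative: zero marking, form stays natswitsakh.
Attach aspect habitual -g → natswitsakhg.
Nasal assimilation: no change.
So the correct form is natswitsakhg, option (D).
(A) natswitsakhit is wrong: it uses perfective instead of habitual for aspect.
(C) natswitskhag is wrong: it has the affixes in the wrong order.
(B) natswitstekhg is wrong: it uses witnessed instead of inferred for evidentiality.

D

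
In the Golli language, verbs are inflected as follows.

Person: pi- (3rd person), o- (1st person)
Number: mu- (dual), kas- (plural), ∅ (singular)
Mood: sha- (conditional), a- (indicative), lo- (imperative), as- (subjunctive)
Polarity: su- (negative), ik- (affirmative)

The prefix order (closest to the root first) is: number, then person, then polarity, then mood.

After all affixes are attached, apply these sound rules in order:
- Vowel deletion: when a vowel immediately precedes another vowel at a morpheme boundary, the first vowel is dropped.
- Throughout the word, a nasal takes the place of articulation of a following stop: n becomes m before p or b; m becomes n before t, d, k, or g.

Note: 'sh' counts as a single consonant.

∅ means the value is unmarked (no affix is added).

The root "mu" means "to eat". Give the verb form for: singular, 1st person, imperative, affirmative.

number = singular: zero marking, form stays mu.
Attach person 1st person o- → omu.
Attach polarity affirmative ik- → ikomu.
Attach mood imperative lo- → loikomu.
Apply vowel deletion: loikomu → likomu.
Nasal assimilation: no change.

likomu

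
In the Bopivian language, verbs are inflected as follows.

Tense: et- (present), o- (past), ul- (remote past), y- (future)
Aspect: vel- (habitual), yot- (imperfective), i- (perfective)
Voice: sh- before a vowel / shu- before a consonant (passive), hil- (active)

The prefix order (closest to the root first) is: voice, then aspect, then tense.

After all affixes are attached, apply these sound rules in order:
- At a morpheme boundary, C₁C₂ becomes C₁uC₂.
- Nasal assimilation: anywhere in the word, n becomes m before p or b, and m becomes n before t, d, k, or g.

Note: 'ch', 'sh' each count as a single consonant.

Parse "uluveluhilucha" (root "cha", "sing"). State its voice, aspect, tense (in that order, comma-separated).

Segment: ul-vel-hil-cha.
voice: hil- → active.
aspect: vel- → habitual.
tense: ul- → remote past.

active, habitual, remote past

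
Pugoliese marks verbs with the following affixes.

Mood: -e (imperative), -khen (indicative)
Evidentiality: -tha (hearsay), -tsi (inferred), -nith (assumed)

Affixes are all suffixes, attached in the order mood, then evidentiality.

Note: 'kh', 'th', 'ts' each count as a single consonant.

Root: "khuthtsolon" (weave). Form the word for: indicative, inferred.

khuthtsolonkhentsi

Attach mood indicative -khen → khuthtsolonkhen.
Attach evidentiality inferred -tsi → khuthtsolonkhentsi.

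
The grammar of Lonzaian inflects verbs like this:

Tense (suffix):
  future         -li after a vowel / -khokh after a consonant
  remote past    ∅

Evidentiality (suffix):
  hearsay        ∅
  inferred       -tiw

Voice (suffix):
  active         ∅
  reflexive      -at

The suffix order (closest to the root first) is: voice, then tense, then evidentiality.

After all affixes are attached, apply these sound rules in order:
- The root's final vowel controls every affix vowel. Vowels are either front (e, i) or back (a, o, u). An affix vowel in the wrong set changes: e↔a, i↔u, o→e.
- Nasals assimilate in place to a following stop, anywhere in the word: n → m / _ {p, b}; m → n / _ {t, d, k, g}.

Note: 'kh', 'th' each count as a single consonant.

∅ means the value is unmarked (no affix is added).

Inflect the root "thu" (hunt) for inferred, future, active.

thulutuw

voice = active: zero marking, form stays thu.
Attach tense future -li (after vowel 'u') → thuli.
Attach evidentiality inferred -tiw → thulitiw.
Apply vowel harmony: thulitiw → thulutuw.
Nasal assimilation: no change.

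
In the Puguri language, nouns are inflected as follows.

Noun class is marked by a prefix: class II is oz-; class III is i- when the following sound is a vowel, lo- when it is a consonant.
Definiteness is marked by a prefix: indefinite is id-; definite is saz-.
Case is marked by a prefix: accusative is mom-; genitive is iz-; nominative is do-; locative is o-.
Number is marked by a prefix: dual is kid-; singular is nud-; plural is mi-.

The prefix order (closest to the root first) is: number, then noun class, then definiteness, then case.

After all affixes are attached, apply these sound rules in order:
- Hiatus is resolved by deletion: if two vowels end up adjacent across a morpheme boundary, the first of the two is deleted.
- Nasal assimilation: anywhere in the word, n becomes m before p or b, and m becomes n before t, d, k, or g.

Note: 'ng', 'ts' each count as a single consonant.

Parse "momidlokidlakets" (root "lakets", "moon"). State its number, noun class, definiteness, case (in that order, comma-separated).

Segment: mom-id-lo-kid-lakets.
number: kid- → dual.
noun class: i/lo- → class III.
definiteness: id- → indefinite.
case: mom- → accusative.

dual, class III, indefinite, accusative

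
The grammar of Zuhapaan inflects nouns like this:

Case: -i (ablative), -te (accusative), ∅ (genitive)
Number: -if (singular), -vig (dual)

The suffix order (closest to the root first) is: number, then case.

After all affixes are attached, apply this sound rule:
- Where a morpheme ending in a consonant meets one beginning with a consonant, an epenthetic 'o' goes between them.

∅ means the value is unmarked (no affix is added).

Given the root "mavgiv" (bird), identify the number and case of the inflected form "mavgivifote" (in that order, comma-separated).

Segment: mavgiv-if-te.
number: -if → singular.
case: -te → accusative.

singular, accusative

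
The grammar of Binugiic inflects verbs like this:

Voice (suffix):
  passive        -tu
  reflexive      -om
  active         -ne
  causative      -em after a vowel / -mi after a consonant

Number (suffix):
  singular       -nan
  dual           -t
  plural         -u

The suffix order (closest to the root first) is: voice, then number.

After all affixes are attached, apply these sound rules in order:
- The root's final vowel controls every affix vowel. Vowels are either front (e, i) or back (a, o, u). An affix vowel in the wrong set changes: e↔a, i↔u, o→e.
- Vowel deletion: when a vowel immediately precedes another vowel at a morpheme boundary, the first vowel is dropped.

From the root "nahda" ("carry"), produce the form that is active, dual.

Attach voice active -ne → nahdane.
Attach number dual -t → nahdanet.
Apply vowel harmony: nahdanet → nahdanat.
Vowel deletion: no change.

nahdanat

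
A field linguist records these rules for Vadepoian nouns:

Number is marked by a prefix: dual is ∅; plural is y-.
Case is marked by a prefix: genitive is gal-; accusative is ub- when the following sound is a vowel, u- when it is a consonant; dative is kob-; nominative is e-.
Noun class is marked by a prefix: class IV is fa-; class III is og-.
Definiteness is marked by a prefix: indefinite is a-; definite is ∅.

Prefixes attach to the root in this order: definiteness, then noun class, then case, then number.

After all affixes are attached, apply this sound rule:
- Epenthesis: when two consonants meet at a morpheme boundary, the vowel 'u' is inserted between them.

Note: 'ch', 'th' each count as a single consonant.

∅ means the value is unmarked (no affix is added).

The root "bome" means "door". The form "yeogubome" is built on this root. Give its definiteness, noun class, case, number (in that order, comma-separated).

definite, class III, nominative, plural

Segment: y-e-og-bome.
definiteness: ∅ → definite.
noun class: og- → class III.
case: e- → nominative.
number: y- → plural.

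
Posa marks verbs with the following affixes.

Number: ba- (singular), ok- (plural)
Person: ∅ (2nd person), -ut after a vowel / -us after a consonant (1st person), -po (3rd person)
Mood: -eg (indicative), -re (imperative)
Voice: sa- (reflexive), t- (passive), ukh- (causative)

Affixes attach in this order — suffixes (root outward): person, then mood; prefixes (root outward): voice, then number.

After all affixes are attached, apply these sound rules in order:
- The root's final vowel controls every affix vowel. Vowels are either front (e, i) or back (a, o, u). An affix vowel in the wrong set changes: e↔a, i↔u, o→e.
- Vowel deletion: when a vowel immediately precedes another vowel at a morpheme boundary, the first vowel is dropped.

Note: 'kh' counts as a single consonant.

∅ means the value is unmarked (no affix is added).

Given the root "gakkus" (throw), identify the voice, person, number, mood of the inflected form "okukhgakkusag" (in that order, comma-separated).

causative, 2nd person, plural, indicative

Segment: ok-ukh-gakkus-eg.
voice: ukh- → causative.
person: ∅ → 2nd person.
number: ok- → plural.
mood: -eg → indicative.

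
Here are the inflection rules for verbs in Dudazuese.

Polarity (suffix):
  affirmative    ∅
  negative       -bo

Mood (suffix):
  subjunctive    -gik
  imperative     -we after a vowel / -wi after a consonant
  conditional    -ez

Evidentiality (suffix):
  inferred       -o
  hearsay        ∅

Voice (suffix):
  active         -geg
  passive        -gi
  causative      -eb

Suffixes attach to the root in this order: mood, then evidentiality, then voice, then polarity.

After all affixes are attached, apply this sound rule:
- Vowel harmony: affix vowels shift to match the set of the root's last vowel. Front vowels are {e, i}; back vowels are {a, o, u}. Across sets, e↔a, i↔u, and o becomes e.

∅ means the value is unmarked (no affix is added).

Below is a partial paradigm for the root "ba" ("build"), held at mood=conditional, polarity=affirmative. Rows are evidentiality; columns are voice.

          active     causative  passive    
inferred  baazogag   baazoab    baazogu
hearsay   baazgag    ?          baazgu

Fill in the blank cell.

Attach mood conditional -ez → baez.
evidentiality = hearsay: zero marking, form stays baez.
Attach voice causative -eb → baezeb.
polarity = affirmative: zero marking, form stays baezeb.
Apply vowel harmony: baezeb → baazab.

baazab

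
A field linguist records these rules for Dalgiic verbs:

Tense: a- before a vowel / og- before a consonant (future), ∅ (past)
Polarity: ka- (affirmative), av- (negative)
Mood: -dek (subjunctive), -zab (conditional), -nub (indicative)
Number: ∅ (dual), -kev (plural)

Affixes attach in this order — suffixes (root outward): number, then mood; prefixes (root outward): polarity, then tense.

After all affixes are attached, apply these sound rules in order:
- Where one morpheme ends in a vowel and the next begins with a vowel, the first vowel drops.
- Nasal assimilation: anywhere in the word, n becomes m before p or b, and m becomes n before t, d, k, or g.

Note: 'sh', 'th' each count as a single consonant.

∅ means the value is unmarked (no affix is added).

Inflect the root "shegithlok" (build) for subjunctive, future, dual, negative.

avshegithlokdek

Attach polarity negative av- → avshegithlok.
Attach tense future a- (before vowel 'a') → aavshegithlok.
number = dual: zero marking, form stays aavshegithlok.
Attach mood subjunctive -dek → aavshegithlokdek.
Apply vowel deletion: aavshegithlokdek → avshegithlokdek.
Nasal assimilation: no change.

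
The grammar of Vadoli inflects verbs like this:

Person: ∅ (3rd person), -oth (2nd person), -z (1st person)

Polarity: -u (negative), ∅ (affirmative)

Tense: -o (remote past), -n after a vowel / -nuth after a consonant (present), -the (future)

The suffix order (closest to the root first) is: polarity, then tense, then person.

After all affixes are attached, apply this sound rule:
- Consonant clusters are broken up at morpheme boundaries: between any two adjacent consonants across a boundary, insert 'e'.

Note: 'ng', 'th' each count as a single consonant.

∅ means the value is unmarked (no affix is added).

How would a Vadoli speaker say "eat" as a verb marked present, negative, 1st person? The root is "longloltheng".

longlolthengunez

Attach polarity negative -u → longlolthengu.
Attach tense present -n (after vowel 'u') → longlolthengun.
Attach person 1st person -z → longlolthengunz.
Apply epenthesis: longlolthengunz → longlolthengunez.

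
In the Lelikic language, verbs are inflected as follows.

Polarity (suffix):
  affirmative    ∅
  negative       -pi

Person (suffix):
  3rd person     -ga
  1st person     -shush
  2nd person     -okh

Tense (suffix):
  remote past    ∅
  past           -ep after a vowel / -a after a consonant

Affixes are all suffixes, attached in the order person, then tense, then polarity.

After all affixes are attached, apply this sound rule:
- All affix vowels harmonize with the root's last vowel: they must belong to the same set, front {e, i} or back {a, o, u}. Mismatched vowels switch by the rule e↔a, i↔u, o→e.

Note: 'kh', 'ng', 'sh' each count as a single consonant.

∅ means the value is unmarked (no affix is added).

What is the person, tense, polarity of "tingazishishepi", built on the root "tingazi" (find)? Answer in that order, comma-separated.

Segment: tingazi-shush-a-pi.
person: -shush → 1st person.
tense: -ep/a → past.
polarity: -pi → negative.

1st person, past, negative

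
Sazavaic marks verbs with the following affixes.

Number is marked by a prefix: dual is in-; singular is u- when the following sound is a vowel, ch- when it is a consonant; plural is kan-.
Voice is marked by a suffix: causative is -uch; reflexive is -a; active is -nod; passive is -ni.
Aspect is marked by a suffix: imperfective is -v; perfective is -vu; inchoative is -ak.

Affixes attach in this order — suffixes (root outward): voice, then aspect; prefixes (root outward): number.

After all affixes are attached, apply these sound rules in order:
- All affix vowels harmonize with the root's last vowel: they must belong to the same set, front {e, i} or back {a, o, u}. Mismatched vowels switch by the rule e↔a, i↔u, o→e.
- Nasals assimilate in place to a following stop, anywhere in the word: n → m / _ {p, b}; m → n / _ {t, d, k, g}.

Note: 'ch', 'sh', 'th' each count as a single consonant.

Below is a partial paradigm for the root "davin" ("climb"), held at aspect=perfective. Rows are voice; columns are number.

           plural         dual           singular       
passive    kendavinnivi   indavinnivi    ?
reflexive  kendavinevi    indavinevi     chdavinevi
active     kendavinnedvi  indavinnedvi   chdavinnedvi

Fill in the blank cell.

Attach voice passive -ni → davinni.
Attach aspect perfective -vu → davinnivu.
Attach number singular ch- (before consonant 'd') → chdavinnivu.
Apply vowel harmony: chdavinnivu → chdavinnivi.
Nasal assimilation: no change.

chdavinnivi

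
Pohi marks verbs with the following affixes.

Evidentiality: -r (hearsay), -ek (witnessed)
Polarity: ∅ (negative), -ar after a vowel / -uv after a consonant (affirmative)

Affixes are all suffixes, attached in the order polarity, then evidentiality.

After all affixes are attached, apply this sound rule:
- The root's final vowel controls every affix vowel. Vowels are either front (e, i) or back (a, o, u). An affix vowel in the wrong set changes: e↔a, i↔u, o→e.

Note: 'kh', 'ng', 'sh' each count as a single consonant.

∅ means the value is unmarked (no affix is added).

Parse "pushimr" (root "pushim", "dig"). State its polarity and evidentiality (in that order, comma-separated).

negative, hearsay

Segment: pushim-r.
polarity: ∅ → negative.
evidentiality: -r → hearsay.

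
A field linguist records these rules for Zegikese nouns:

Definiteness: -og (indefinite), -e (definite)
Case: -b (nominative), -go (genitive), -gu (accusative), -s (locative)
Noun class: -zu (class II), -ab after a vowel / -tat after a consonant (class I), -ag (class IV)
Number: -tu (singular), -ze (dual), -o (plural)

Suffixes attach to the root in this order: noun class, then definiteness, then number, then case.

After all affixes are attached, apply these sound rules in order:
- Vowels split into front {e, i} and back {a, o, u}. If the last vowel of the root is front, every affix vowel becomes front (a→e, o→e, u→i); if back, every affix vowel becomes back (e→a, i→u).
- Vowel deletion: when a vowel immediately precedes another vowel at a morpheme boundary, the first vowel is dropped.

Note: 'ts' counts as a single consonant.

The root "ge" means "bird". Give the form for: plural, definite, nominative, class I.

gebeb

Attach noun class class I -ab (after vowel 'e') → geab.
Attach definiteness definite -e → geabe.
Attach number plural -o → geabeo.
Attach case nominative -b → geabeob.
Apply vowel harmony: geabeob → geebeeb.
Apply vowel deletion: geebeeb → gebeb.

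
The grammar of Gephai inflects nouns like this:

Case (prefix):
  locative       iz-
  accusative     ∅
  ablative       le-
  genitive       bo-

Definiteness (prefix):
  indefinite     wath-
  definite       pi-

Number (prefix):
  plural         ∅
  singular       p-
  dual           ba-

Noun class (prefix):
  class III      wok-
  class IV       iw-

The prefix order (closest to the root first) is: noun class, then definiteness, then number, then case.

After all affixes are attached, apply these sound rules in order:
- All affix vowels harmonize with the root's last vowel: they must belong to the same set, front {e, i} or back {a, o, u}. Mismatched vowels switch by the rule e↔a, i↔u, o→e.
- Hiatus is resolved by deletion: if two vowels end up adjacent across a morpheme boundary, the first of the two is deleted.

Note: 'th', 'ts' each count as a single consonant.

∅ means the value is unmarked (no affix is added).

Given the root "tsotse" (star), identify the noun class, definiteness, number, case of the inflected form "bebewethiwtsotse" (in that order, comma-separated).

Segment: bo-ba-wath-iw-tsotse.
noun class: iw- → class IV.
definiteness: wath- → indefinite.
number: ba- → dual.
case: bo- → genitive.

class IV, indefinite, dual, genitive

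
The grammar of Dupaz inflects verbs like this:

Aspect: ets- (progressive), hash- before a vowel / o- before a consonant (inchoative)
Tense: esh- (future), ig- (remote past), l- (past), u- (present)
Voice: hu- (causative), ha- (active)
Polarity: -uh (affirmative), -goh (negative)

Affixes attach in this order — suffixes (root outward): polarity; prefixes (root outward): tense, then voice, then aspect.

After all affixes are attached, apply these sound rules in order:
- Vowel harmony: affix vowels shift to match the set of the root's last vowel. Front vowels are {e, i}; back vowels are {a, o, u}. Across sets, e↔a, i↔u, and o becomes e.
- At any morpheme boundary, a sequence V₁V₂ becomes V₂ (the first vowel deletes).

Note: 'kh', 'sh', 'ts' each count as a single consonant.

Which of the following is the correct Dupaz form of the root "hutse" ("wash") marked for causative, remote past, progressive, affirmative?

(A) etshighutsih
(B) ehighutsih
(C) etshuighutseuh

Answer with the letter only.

A

Attach tense remote past ig- → ighutse.
Attach voice causative hu- → huighutse.
Attach polarity affirmative -uh → huighutseuh.
Attach aspect progressive ets- → etshuighutseuh.
Apply vowel harmony: etshuighutseuh → etshiighutseih.
Apply vowel deletion: etshiighutseih → etshighutsih.
So the correct form is etshighutsih, option (A).
(B) ehighutsih is wrong: it uses inchoative instead of progressive for aspect.
(C) etshuighutseuh is wrong: it fails to apply the sound rule(s).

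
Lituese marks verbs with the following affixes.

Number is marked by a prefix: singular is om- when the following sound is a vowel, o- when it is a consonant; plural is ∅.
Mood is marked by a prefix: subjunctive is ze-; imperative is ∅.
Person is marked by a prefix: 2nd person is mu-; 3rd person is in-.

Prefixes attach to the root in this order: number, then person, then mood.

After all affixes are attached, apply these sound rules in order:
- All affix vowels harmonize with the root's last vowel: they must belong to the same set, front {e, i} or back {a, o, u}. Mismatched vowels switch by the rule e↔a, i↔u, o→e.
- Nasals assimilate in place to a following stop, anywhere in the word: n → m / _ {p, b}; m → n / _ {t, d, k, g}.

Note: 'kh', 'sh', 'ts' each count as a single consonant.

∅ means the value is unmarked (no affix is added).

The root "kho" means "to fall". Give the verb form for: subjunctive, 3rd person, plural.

zaunkho

number = plural: zero marking, form stays kho.
Attach person 3rd person in- → inkho.
Attach mood subjunctive ze- → zeinkho.
Apply vowel harmony: zeinkho → zaunkho.
Nasal assimilation: no change.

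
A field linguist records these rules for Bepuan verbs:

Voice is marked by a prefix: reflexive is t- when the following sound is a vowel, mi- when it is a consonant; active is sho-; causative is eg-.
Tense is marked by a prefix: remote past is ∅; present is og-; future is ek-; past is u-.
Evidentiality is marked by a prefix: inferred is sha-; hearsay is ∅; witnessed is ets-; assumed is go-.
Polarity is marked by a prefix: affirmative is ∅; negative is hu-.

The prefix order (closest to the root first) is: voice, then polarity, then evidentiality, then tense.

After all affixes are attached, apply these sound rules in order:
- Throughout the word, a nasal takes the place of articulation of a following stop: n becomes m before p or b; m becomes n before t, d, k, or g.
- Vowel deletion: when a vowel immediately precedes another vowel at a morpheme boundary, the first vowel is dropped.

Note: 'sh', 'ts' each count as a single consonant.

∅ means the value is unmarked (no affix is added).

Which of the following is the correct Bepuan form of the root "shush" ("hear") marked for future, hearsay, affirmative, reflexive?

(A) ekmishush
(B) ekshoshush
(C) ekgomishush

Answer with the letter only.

A

Attach voice reflexive mi- (before consonant 'sh') → mishush.
polarity = affirmative: zero marking, form stays mishush.
evidentiality = hearsay: zero marking, form stays mishush.
Attach tense future ek- → ekmishush.
Nasal assimilation: no change.
Vowel deletion: no change.
So the correct form is ekmishush, option (A).
(C) ekgomishush is wrong: it uses assumed instead of hearsay for evidentiality.
(B) ekshoshush is wrong: it uses active instead of reflexive for voice.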